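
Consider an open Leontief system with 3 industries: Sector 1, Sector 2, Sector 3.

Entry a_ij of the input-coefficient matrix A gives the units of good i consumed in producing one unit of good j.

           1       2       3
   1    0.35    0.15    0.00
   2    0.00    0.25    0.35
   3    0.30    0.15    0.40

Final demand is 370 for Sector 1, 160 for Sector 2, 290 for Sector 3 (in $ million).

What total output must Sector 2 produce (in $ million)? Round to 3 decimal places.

x_2 = 689.232

I − A =
  [   0.65    -0.15     0.00]
  [   0.00     0.75    -0.35]
  [  -0.30    -0.15     0.60]
Cofactors of I−A, C_ij = (−1)^(i+j)·(minor ij) (rows/columns in the sector order above):
  C_11 = (0.75)(0.60) − (-0.35)(-0.15) = 0.3975
  C_12 = −[(0.00)(0.60) − (-0.35)(-0.30)] = 0.1050
  C_13 = (0.00)(-0.15) − (0.75)(-0.30) = 0.2250
  C_21 = −[(-0.15)(0.60) − (0.00)(-0.15)] = 0.0900
  C_22 = (0.65)(0.60) − (0.00)(-0.30) = 0.3900
  C_23 = −[(0.65)(-0.15) − (-0.15)(-0.30)] = 0.1425
  C_31 = (-0.15)(-0.35) − (0.00)(0.75) = 0.0525
  C_32 = −[(0.65)(-0.35) − (0.00)(0.00)] = 0.2275
  C_33 = (0.65)(0.75) − (-0.15)(0.00) = 0.4875
det(I−A) = Σ_j (I−A)_1j·C_1j = (0.65)(0.3975) + (-0.15)(0.1050) + (0.00)(0.2250) = 0.242625
adj(I−A) = Cᵀ =
  [ 0.3975   0.0900   0.0525]
  [ 0.1050   0.3900   0.2275]
  [ 0.2250   0.1425   0.4875]
(I − A)⁻¹ = adj(I−A) / det(I−A) ≈
  [   1.6383     0.3709     0.2164]
  [   0.4328     1.6074     0.9377]
  [   0.9274     0.5873     2.0093]
x = (I − A)⁻¹ d = adj(I−A)·d / det(I−A), with det(I−A) = 0.242625:
  x_1 = (0.3975·370 + 0.0900·160 + 0.0525·290) / 0.242625 = 176.70 / 0.242625 ≈ 728.284
  x_2 = (0.1050·370 + 0.3900·160 + 0.2275·290) / 0.242625 = 167.225 / 0.242625 ≈ 689.232
  x_3 = (0.2250·370 + 0.1425·160 + 0.4875·290) / 0.242625 = 247.425 / 0.242625 ≈ 1019.784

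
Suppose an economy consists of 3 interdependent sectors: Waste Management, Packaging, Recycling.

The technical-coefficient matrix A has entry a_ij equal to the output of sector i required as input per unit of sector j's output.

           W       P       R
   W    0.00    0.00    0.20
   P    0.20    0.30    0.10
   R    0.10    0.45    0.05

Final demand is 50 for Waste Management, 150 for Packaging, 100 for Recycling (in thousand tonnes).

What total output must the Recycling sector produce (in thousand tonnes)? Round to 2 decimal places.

x_R = 247.45

I − A =
  [   1.00     0.00    -0.20]
  [  -0.20     0.70    -0.10]
  [  -0.10    -0.45     0.95]
Cofactors of I−A, C_ij = (−1)^(i+j)·(minor ij) (rows/columns in the sector order above):
  C_11 = (0.70)(0.95) − (-0.10)(-0.45) = 0.6200
  C_12 = −[(-0.20)(0.95) − (-0.10)(-0.10)] = 0.2000
  C_13 = (-0.20)(-0.45) − (0.70)(-0.10) = 0.1600
  C_21 = −[(0.00)(0.95) − (-0.20)(-0.45)] = 0.0900
  C_22 = (1.00)(0.95) − (-0.20)(-0.10) = 0.9300
  C_23 = −[(1.00)(-0.45) − (0.00)(-0.10)] = 0.4500
  C_31 = (0.00)(-0.10) − (-0.20)(0.70) = 0.1400
  C_32 = −[(1.00)(-0.10) − (-0.20)(-0.20)] = 0.1400
  C_33 = (1.00)(0.70) − (0.00)(-0.20) = 0.7000
det(I−A) = Σ_j (I−A)_1j·C_1j = (1.00)(0.6200) + (0.00)(0.2000) + (-0.20)(0.1600) = 0.5880
adj(I−A) = Cᵀ =
  [ 0.6200   0.0900   0.1400]
  [ 0.2000   0.9300   0.1400]
  [ 0.1600   0.4500   0.7000]
(I − A)⁻¹ = adj(I−A) / det(I−A) ≈
  [   1.0544     0.1531     0.2381]
  [   0.3401     1.5816     0.2381]
  [   0.2721     0.7653     1.1905]
x = (I − A)⁻¹ d = adj(I−A)·d / det(I−A), with det(I−A) = 0.5880:
  x_W = (0.6200·50 + 0.0900·150 + 0.1400·100) / 0.5880 = 58.50 / 0.5880 ≈ 99.49
  x_P = (0.2000·50 + 0.9300·150 + 0.1400·100) / 0.5880 = 163.50 / 0.5880 ≈ 278.06
  x_R = (0.1600·50 + 0.4500·150 + 0.7000·100) / 0.5880 = 145.50 / 0.5880 ≈ 247.45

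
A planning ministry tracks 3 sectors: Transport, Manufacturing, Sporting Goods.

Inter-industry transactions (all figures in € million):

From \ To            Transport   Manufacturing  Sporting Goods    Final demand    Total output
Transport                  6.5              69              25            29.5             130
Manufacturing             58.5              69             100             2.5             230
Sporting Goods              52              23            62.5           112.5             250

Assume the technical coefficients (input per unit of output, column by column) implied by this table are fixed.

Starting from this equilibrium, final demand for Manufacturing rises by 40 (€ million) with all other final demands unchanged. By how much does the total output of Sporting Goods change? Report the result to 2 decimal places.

Δx_3 = 30.82

Technical coefficients a_ij = z_ij / X_j:
  a_11 = 6.5/130 = 0.05, a_21 = 58.5/130 = 0.45, a_31 = 52/130 = 0.40
  a_12 = 69/230 = 0.30, a_22 = 69/230 = 0.30, a_32 = 23/230 = 0.10
  a_13 = 25/250 = 0.10, a_23 = 100/250 = 0.40, a_33 = 62.5/250 = 0.25
I − A =
  [   0.95    -0.30    -0.10]
  [  -0.45     0.70    -0.40]
  [  -0.40    -0.10     0.75]
Cofactors of I−A, C_ij = (−1)^(i+j)·(minor ij) (rows/columns in the sector order above):
  C_11 = (0.70)(0.75) − (-0.40)(-0.10) = 0.4850
  C_12 = −[(-0.45)(0.75) − (-0.40)(-0.40)] = 0.4975
  C_13 = (-0.45)(-0.10) − (0.70)(-0.40) = 0.3250
  C_21 = −[(-0.30)(0.75) − (-0.10)(-0.10)] = 0.2350
  C_22 = (0.95)(0.75) − (-0.10)(-0.40) = 0.6725
  C_23 = −[(0.95)(-0.10) − (-0.30)(-0.40)] = 0.2150
  C_31 = (-0.30)(-0.40) − (-0.10)(0.70) = 0.1900
  C_32 = −[(0.95)(-0.40) − (-0.10)(-0.45)] = 0.4250
  C_33 = (0.95)(0.70) − (-0.30)(-0.45) = 0.5300
det(I−A) = Σ_j (I−A)_1j·C_1j = (0.95)(0.4850) + (-0.30)(0.4975) + (-0.10)(0.3250) = 0.2790
adj(I−A) = Cᵀ =
  [ 0.4850   0.2350   0.1900]
  [ 0.4975   0.6725   0.4250]
  [ 0.3250   0.2150   0.5300]
(I − A)⁻¹ = adj(I−A) / det(I−A) ≈
  [   1.7384     0.8423     0.6810]
  [   1.7832     2.4104     1.5233]
  [   1.1649     0.7706     1.8996]
Δx = (I − A)⁻¹ Δd with Δd having +40 in the Manufacturing component and 0 elsewhere.
So Δx_3 = L_32 · (+40), where L_32 = adj(I−A)_32 / det(I−A) = 0.2150 / 0.2790.
Δx_3 = 0.2150 × (+40) / 0.2790 = 8.60 / 0.2790 ≈ 30.82.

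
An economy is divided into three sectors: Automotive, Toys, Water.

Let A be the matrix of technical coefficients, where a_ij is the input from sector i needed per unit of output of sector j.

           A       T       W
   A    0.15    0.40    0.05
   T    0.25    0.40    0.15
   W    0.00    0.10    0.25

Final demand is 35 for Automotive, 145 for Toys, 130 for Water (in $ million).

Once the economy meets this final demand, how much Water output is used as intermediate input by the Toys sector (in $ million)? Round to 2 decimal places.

z_WT = 39.93

I − A =
  [   0.85    -0.40    -0.05]
  [  -0.25     0.60    -0.15]
  [   0.00    -0.10     0.75]
Cofactors of I−A, C_ij = (−1)^(i+j)·(minor ij) (rows/columns in the sector order above):
  C_11 = (0.60)(0.75) − (-0.15)(-0.10) = 0.4350
  C_12 = −[(-0.25)(0.75) − (-0.15)(0.00)] = 0.1875
  C_13 = (-0.25)(-0.10) − (0.60)(0.00) = 0.0250
  C_21 = −[(-0.40)(0.75) − (-0.05)(-0.10)] = 0.3050
  C_22 = (0.85)(0.75) − (-0.05)(0.00) = 0.6375
  C_23 = −[(0.85)(-0.10) − (-0.40)(0.00)] = 0.0850
  C_31 = (-0.40)(-0.15) − (-0.05)(0.60) = 0.0900
  C_32 = −[(0.85)(-0.15) − (-0.05)(-0.25)] = 0.1400
  C_33 = (0.85)(0.60) − (-0.40)(-0.25) = 0.4100
det(I−A) = Σ_j (I−A)_1j·C_1j = (0.85)(0.4350) + (-0.40)(0.1875) + (-0.05)(0.0250) = 0.2935
adj(I−A) = Cᵀ =
  [ 0.4350   0.3050   0.0900]
  [ 0.1875   0.6375   0.1400]
  [ 0.0250   0.0850   0.4100]
(I − A)⁻¹ = adj(I−A) / det(I−A) ≈
  [   1.4821     1.0392     0.3066]
  [   0.6388     2.1721     0.4770]
  [   0.0852     0.2896     1.3969]
First solve x = (I − A)⁻¹ d = adj(I−A)·d / det(I−A); in particular x_T = (0.1875·35 + 0.6375·145 + 0.1400·130) / 0.2935 = 117.20 / 0.2935 ≈ 399.3186.
Intermediate flow from W to T: z_WT = a_WT · x_T = 0.10 × 117.20 / 0.2935 = 11.72 / 0.2935 ≈ 39.93.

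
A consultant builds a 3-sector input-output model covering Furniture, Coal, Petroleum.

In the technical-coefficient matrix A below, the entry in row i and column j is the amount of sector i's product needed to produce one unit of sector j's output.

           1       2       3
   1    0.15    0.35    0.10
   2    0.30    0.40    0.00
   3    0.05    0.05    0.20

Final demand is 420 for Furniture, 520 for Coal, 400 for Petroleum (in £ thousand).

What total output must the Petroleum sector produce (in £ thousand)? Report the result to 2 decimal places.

I − A =
  [   0.85    -0.35    -0.10]
  [  -0.30     0.60     0.00]
  [  -0.05    -0.05     0.80]
Cofactors of I−A, C_ij = (−1)^(i+j)·(minor ij) (rows/columns in the sector order above):
  C_11 = (0.60)(0.80) − (0.00)(-0.05) = 0.4800
  C_12 = −[(-0.30)(0.80) − (0.00)(-0.05)] = 0.2400
  C_13 = (-0.30)(-0.05) − (0.60)(-0.05) = 0.0450
  C_21 = −[(-0.35)(0.80) − (-0.10)(-0.05)] = 0.2850
  C_22 = (0.85)(0.80) − (-0.10)(-0.05) = 0.6750
  C_23 = −[(0.85)(-0.05) − (-0.35)(-0.05)] = 0.0600
  C_31 = (-0.35)(0.00) − (-0.10)(0.60) = 0.0600
  C_32 = −[(0.85)(0.00) − (-0.10)(-0.30)] = 0.0300
  C_33 = (0.85)(0.60) − (-0.35)(-0.30) = 0.4050
det(I−A) = Σ_j (I−A)_1j·C_1j = (0.85)(0.4800) + (-0.35)(0.2400) + (-0.10)(0.0450) = 0.3195
adj(I−A) = Cᵀ =
  [ 0.4800   0.2850   0.0600]
  [ 0.2400   0.6750   0.0300]
  [ 0.0450   0.0600   0.4050]
(I − A)⁻¹ = adj(I−A) / det(I−A) ≈
  [   1.5023     0.8920     0.1878]
  [   0.7512     2.1127     0.0939]
  [   0.1408     0.1878     1.2676]
x = (I − A)⁻¹ d = adj(I−A)·d / det(I−A), with det(I−A) = 0.3195:
  x_1 = (0.4800·420 + 0.2850·520 + 0.0600·400) / 0.3195 = 373.80 / 0.3195 ≈ 1169.95
  x_2 = (0.2400·420 + 0.6750·520 + 0.0300·400) / 0.3195 = 463.80 / 0.3195 ≈ 1451.64
  x_3 = (0.0450·420 + 0.0600·520 + 0.4050·400) / 0.3195 = 212.10 / 0.3195 ≈ 663.85

x_3 = 663.85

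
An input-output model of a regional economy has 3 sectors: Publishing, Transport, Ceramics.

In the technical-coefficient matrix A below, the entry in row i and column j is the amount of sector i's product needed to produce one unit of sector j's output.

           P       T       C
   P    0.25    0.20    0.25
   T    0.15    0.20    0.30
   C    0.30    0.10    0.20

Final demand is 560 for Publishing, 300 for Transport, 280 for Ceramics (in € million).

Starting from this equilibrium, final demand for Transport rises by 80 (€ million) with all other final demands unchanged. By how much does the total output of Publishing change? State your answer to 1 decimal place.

Δx_P = 42.1

I − A =
  [   0.75    -0.20    -0.25]
  [  -0.15     0.80    -0.30]
  [  -0.30    -0.10     0.80]
Cofactors of I−A, C_ij = (−1)^(i+j)·(minor ij) (rows/columns in the sector order above):
  C_11 = (0.80)(0.80) − (-0.30)(-0.10) = 0.6100
  C_12 = −[(-0.15)(0.80) − (-0.30)(-0.30)] = 0.2100
  C_13 = (-0.15)(-0.10) − (0.80)(-0.30) = 0.2550
  C_21 = −[(-0.20)(0.80) − (-0.25)(-0.10)] = 0.1850
  C_22 = (0.75)(0.80) − (-0.25)(-0.30) = 0.5250
  C_23 = −[(0.75)(-0.10) − (-0.20)(-0.30)] = 0.1350
  C_31 = (-0.20)(-0.30) − (-0.25)(0.80) = 0.2600
  C_32 = −[(0.75)(-0.30) − (-0.25)(-0.15)] = 0.2625
  C_33 = (0.75)(0.80) − (-0.20)(-0.15) = 0.5700
det(I−A) = Σ_j (I−A)_1j·C_1j = (0.75)(0.6100) + (-0.20)(0.2100) + (-0.25)(0.2550) = 0.35175
adj(I−A) = Cᵀ =
  [ 0.6100   0.1850   0.2600]
  [ 0.2100   0.5250   0.2625]
  [ 0.2550   0.1350   0.5700]
(I − A)⁻¹ = adj(I−A) / det(I−A) ≈
  [   1.7342     0.5259     0.7392]
  [   0.5970     1.4925     0.7463]
  [   0.7249     0.3838     1.6205]
Δx = (I − A)⁻¹ Δd with Δd having +80 in the Transport component and 0 elsewhere.
So Δx_P = L_PT · (+80), where L_PT = adj(I−A)_PT / det(I−A) = 0.1850 / 0.35175.
Δx_P = 0.1850 × (+80) / 0.35175 = 14.80 / 0.35175 ≈ 42.1.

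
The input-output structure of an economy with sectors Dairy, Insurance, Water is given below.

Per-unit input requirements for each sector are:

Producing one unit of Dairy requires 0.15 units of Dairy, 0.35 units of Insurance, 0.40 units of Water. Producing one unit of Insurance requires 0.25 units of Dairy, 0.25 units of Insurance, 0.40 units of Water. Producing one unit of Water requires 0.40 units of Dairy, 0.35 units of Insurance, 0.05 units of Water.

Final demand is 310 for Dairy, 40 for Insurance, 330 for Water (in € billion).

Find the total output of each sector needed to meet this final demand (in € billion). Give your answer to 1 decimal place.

x_1 = 1668.8, x_2 = 1645.5, x_3 = 1742.9

I − A =
  [   0.85    -0.25    -0.40]
  [  -0.35     0.75    -0.35]
  [  -0.40    -0.40     0.95]
Cofactors of I−A, C_ij = (−1)^(i+j)·(minor ij) (rows/columns in the sector order above):
  C_11 = (0.75)(0.95) − (-0.35)(-0.40) = 0.5725
  C_12 = −[(-0.35)(0.95) − (-0.35)(-0.40)] = 0.4725
  C_13 = (-0.35)(-0.40) − (0.75)(-0.40) = 0.4400
  C_21 = −[(-0.25)(0.95) − (-0.40)(-0.40)] = 0.3975
  C_22 = (0.85)(0.95) − (-0.40)(-0.40) = 0.6475
  C_23 = −[(0.85)(-0.40) − (-0.25)(-0.40)] = 0.4400
  C_31 = (-0.25)(-0.35) − (-0.40)(0.75) = 0.3875
  C_32 = −[(0.85)(-0.35) − (-0.40)(-0.35)] = 0.4375
  C_33 = (0.85)(0.75) − (-0.25)(-0.35) = 0.5500
det(I−A) = Σ_j (I−A)_1j·C_1j = (0.85)(0.5725) + (-0.25)(0.4725) + (-0.40)(0.4400) = 0.1925
adj(I−A) = Cᵀ =
  [ 0.5725   0.3975   0.3875]
  [ 0.4725   0.6475   0.4375]
  [ 0.4400   0.4400   0.5500]
(I − A)⁻¹ = adj(I−A) / det(I−A) ≈
  [   2.9740     2.0649     2.0130]
  [   2.4545     3.3636     2.2727]
  [   2.2857     2.2857     2.8571]
x = (I − A)⁻¹ d = adj(I−A)·d / det(I−A), with det(I−A) = 0.1925:
  x_1 = (0.5725·310 + 0.3975·40 + 0.3875·330) / 0.1925 = 321.25 / 0.1925 ≈ 1668.8
  x_2 = (0.4725·310 + 0.6475·40 + 0.4375·330) / 0.1925 = 316.75 / 0.1925 ≈ 1645.5
  x_3 = (0.4400·310 + 0.4400·40 + 0.5500·330) / 0.1925 = 335.50 / 0.1925 ≈ 1742.9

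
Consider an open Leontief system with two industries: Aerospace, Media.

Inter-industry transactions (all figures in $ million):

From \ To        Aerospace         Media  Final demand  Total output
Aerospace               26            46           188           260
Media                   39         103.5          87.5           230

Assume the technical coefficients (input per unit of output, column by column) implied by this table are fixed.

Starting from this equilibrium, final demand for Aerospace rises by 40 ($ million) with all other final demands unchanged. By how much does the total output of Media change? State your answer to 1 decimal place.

Δx_M = 12.9

Technical coefficients a_ij = z_ij / X_j:
  a_AA = 26/260 = 0.10, a_MA = 39/260 = 0.15
  a_AM = 46/230 = 0.20, a_MM = 103.5/230 = 0.45
I − A =
  [   0.90    -0.20]
  [  -0.15     0.55]
det(I−A) = (0.90)(0.55) − (-0.20)(-0.15) = 0.4650
adj(I−A) = [[0.55, 0.20], [0.15, 0.90]]
(I − A)⁻¹ = adj(I−A) / det(I−A) ≈
  [   1.1828     0.4301]
  [   0.3226     1.9355]
Δx = (I − A)⁻¹ Δd with Δd having +40 in the Aerospace component and 0 elsewhere.
So Δx_M = L_MA · (+40), where L_MA = adj(I−A)_MA / det(I−A) = 0.15 / 0.4650.
Δx_M = 0.15 × (+40) / 0.4650 = 6.00 / 0.4650 ≈ 12.9.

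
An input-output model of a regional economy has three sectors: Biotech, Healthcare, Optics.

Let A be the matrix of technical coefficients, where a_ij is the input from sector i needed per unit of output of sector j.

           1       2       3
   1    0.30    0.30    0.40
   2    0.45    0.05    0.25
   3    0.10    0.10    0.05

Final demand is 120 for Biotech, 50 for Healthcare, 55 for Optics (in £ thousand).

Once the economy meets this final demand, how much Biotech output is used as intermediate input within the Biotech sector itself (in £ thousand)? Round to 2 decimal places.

I − A =
  [   0.70    -0.30    -0.40]
  [  -0.45     0.95    -0.25]
  [  -0.10    -0.10     0.95]
Cofactors of I−A, C_ij = (−1)^(i+j)·(minor ij) (rows/columns in the sector order above):
  C_11 = (0.95)(0.95) − (-0.25)(-0.10) = 0.8775
  C_12 = −[(-0.45)(0.95) − (-0.25)(-0.10)] = 0.4525
  C_13 = (-0.45)(-0.10) − (0.95)(-0.10) = 0.1400
  C_21 = −[(-0.30)(0.95) − (-0.40)(-0.10)] = 0.3250
  C_22 = (0.70)(0.95) − (-0.40)(-0.10) = 0.6250
  C_23 = −[(0.70)(-0.10) − (-0.30)(-0.10)] = 0.1000
  C_31 = (-0.30)(-0.25) − (-0.40)(0.95) = 0.4550
  C_32 = −[(0.70)(-0.25) − (-0.40)(-0.45)] = 0.3550
  C_33 = (0.70)(0.95) − (-0.30)(-0.45) = 0.5300
det(I−A) = Σ_j (I−A)_1j·C_1j = (0.70)(0.8775) + (-0.30)(0.4525) + (-0.40)(0.1400) = 0.4225
adj(I−A) = Cᵀ =
  [ 0.8775   0.3250   0.4550]
  [ 0.4525   0.6250   0.3550]
  [ 0.1400   0.1000   0.5300]
(I − A)⁻¹ = adj(I−A) / det(I−A) ≈
  [   2.0769     0.7692     1.0769]
  [   1.0710     1.4793     0.8402]
  [   0.3314     0.2367     1.2544]
First solve x = (I − A)⁻¹ d = adj(I−A)·d / det(I−A); in particular x_1 = (0.8775·120 + 0.3250·50 + 0.4550·55) / 0.4225 = 146.575 / 0.4225 ≈ 346.9231.
Intermediate flow from 1 to 1: z_11 = a_11 · x_1 = 0.30 × 146.575 / 0.4225 = 43.9725 / 0.4225 ≈ 104.08.

z_11 = 104.08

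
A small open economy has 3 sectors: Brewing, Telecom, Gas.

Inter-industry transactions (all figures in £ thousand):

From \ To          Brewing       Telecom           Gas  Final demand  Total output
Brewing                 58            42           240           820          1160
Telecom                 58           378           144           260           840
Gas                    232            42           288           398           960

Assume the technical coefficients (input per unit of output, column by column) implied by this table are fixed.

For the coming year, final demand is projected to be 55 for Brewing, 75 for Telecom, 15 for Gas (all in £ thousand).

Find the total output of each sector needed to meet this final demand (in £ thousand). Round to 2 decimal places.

x_1 = 80.98, x_2 = 158.98, x_3 = 55.92

Technical coefficients a_ij = z_ij / X_j:
  a_11 = 58/1160 = 0.05, a_21 = 58/1160 = 0.05, a_31 = 232/1160 = 0.20
  a_12 = 42/840 = 0.05, a_22 = 378/840 = 0.45, a_32 = 42/840 = 0.05
  a_13 = 240/960 = 0.25, a_23 = 144/960 = 0.15, a_33 = 288/960 = 0.30
I − A =
  [   0.95    -0.05    -0.25]
  [  -0.05     0.55    -0.15]
  [  -0.20    -0.05     0.70]
Cofactors of I−A, C_ij = (−1)^(i+j)·(minor ij) (rows/columns in the sector order above):
  C_11 = (0.55)(0.70) − (-0.15)(-0.05) = 0.3775
  C_12 = −[(-0.05)(0.70) − (-0.15)(-0.20)] = 0.0650
  C_13 = (-0.05)(-0.05) − (0.55)(-0.20) = 0.1125
  C_21 = −[(-0.05)(0.70) − (-0.25)(-0.05)] = 0.0475
  C_22 = (0.95)(0.70) − (-0.25)(-0.20) = 0.6150
  C_23 = −[(0.95)(-0.05) − (-0.05)(-0.20)] = 0.0575
  C_31 = (-0.05)(-0.15) − (-0.25)(0.55) = 0.1450
  C_32 = −[(0.95)(-0.15) − (-0.25)(-0.05)] = 0.1550
  C_33 = (0.95)(0.55) − (-0.05)(-0.05) = 0.5200
det(I−A) = Σ_j (I−A)_1j·C_1j = (0.95)(0.3775) + (-0.05)(0.0650) + (-0.25)(0.1125) = 0.32725
adj(I−A) = Cᵀ =
  [ 0.3775   0.0475   0.1450]
  [ 0.0650   0.6150   0.1550]
  [ 0.1125   0.0575   0.5200]
(I − A)⁻¹ = adj(I−A) / det(I−A) ≈
  [   1.1536     0.1451     0.4431]
  [   0.1986     1.8793     0.4736]
  [   0.3438     0.1757     1.5890]
x = (I − A)⁻¹ d = adj(I−A)·d / det(I−A), with det(I−A) = 0.32725:
  x_1 = (0.3775·55 + 0.0475·75 + 0.1450·15) / 0.32725 = 26.50 / 0.32725 ≈ 80.98
  x_2 = (0.0650·55 + 0.6150·75 + 0.1550·15) / 0.32725 = 52.025 / 0.32725 ≈ 158.98
  x_3 = (0.1125·55 + 0.0575·75 + 0.5200·15) / 0.32725 = 18.30 / 0.32725 ≈ 55.92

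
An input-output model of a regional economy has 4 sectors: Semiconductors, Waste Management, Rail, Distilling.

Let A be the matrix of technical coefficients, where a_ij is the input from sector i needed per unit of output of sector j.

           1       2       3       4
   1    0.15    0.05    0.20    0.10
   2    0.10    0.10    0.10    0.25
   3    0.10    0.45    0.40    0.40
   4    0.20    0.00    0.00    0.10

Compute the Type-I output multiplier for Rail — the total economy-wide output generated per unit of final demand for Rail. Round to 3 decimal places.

m_3 = 3.025

I − A =
  [   0.85    -0.05    -0.20    -0.10]
  [  -0.10     0.90    -0.10    -0.25]
  [  -0.10    -0.45     0.60    -0.40]
  [  -0.20     0.00     0.00     0.90]
Compute the cofactors C_ij = (−1)^(i+j)·(3×3 minor ij) of I−A; the adjugate is their transpose:
adj(I−A) = Cᵀ =
  [ 0.445500   0.108000   0.166500   0.153500]
  [ 0.101000   0.413000   0.102500   0.171500]
  [ 0.216000   0.343750   0.663500   0.414375]
  [ 0.099000   0.024000   0.037000   0.390250]
det(I−A) = Σ_j (I−A)_1j·C_1j = (0.85)(0.445500) + (-0.05)(0.101000) + (-0.20)(0.216000) + (-0.10)(0.099000) = 0.320525
(I − A)⁻¹ = adj(I−A) / det(I−A) ≈
  [   1.3899     0.3369     0.5195     0.4789]
  [   0.3151     1.2885     0.3198     0.5351]
  [   0.6739     1.0725     2.0700     1.2928]
  [   0.3089     0.0749     0.1154     1.2175]
The output multiplier for sector j is the column-j sum of the Leontief inverse (I − A)⁻¹ = adj(I−A) / det(I−A).
Column 3 of adj(I−A): (0.166500, 0.102500, 0.663500, 0.037000); det(I−A) = 0.320525.
m_3 = (0.166500 + 0.102500 + 0.663500 + 0.037000) / 0.320525 = 0.9695 / 0.320525 ≈ 3.025.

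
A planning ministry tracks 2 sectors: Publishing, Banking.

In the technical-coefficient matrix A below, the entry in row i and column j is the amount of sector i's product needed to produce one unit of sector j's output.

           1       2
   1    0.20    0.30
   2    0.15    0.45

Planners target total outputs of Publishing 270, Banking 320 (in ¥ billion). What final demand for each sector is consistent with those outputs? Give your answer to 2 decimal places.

d_1 = 120.00, d_2 = 135.50

I − A =
  [   0.80    -0.30]
  [  -0.15     0.55]
d = (I − A) x:
  d_1 = (+0.80)·270 + (-0.30)·320 = 120.00
  d_2 = (-0.15)·270 + (+0.55)·320 = 135.50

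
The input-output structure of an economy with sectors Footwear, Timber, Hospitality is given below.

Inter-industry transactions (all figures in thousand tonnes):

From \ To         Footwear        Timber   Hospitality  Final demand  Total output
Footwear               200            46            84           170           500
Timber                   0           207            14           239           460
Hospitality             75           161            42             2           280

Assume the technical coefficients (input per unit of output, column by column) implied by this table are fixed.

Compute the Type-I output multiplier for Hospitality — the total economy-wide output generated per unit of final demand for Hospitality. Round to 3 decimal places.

Technical coefficients a_ij = z_ij / X_j:
  a_11 = 200/500 = 0.40, a_21 = 0/500 = 0.00, a_31 = 75/500 = 0.15
  a_12 = 46/460 = 0.10, a_22 = 207/460 = 0.45, a_32 = 161/460 = 0.35
  a_13 = 84/280 = 0.30, a_23 = 14/280 = 0.05, a_33 = 42/280 = 0.15
I − A =
  [   0.60    -0.10    -0.30]
  [   0.00     0.55    -0.05]
  [  -0.15    -0.35     0.85]
Cofactors of I−A, C_ij = (−1)^(i+j)·(minor ij) (rows/columns in the sector order above):
  C_11 = (0.55)(0.85) − (-0.05)(-0.35) = 0.4500
  C_12 = −[(0.00)(0.85) − (-0.05)(-0.15)] = 0.0075
  C_13 = (0.00)(-0.35) − (0.55)(-0.15) = 0.0825
  C_21 = −[(-0.10)(0.85) − (-0.30)(-0.35)] = 0.1900
  C_22 = (0.60)(0.85) − (-0.30)(-0.15) = 0.4650
  C_23 = −[(0.60)(-0.35) − (-0.10)(-0.15)] = 0.2250
  C_31 = (-0.10)(-0.05) − (-0.30)(0.55) = 0.1700
  C_32 = −[(0.60)(-0.05) − (-0.30)(0.00)] = 0.0300
  C_33 = (0.60)(0.55) − (-0.10)(0.00) = 0.3300
det(I−A) = Σ_j (I−A)_1j·C_1j = (0.60)(0.4500) + (-0.10)(0.0075) + (-0.30)(0.0825) = 0.2445
adj(I−A) = Cᵀ =
  [ 0.4500   0.1900   0.1700]
  [ 0.0075   0.4650   0.0300]
  [ 0.0825   0.2250   0.3300]
(I − A)⁻¹ = adj(I−A) / det(I−A) ≈
  [   1.8405     0.7771     0.6953]
  [   0.0307     1.9018     0.1227]
  [   0.3374     0.9202     1.3497]
The output multiplier for sector j is the column-j sum of the Leontief inverse (I − A)⁻¹ = adj(I−A) / det(I−A).
Column 3 of adj(I−A): (0.1700, 0.0300, 0.3300); det(I−A) = 0.2445.
m_3 = (0.1700 + 0.0300 + 0.3300) / 0.2445 = 0.53 / 0.2445 ≈ 2.168.

m_3 = 2.168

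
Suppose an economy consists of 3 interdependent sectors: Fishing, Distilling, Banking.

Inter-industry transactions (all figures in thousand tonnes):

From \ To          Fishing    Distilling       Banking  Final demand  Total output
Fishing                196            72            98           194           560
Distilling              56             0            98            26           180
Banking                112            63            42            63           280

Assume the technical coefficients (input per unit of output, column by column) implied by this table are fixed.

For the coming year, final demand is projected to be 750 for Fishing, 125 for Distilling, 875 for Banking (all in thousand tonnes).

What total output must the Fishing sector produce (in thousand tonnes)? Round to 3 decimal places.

x_1 = 3140.928

Technical coefficients a_ij = z_ij / X_j:
  a_11 = 196/560 = 0.35, a_21 = 56/560 = 0.10, a_31 = 112/560 = 0.20
  a_12 = 72/180 = 0.40, a_22 = 0/180 = 0.00, a_32 = 63/180 = 0.35
  a_13 = 98/280 = 0.35, a_23 = 98/280 = 0.35, a_33 = 42/280 = 0.15
I − A =
  [   0.65    -0.40    -0.35]
  [  -0.10     1.00    -0.35]
  [  -0.20    -0.35     0.85]
Cofactors of I−A, C_ij = (−1)^(i+j)·(minor ij) (rows/columns in the sector order above):
  C_11 = (1.00)(0.85) − (-0.35)(-0.35) = 0.7275
  C_12 = −[(-0.10)(0.85) − (-0.35)(-0.20)] = 0.1550
  C_13 = (-0.10)(-0.35) − (1.00)(-0.20) = 0.2350
  C_21 = −[(-0.40)(0.85) − (-0.35)(-0.35)] = 0.4625
  C_22 = (0.65)(0.85) − (-0.35)(-0.20) = 0.4825
  C_23 = −[(0.65)(-0.35) − (-0.40)(-0.20)] = 0.3075
  C_31 = (-0.40)(-0.35) − (-0.35)(1.00) = 0.4900
  C_32 = −[(0.65)(-0.35) − (-0.35)(-0.10)] = 0.2625
  C_33 = (0.65)(1.00) − (-0.40)(-0.10) = 0.6100
det(I−A) = Σ_j (I−A)_1j·C_1j = (0.65)(0.7275) + (-0.40)(0.1550) + (-0.35)(0.2350) = 0.328625
adj(I−A) = Cᵀ =
  [ 0.7275   0.4625   0.4900]
  [ 0.1550   0.4825   0.2625]
  [ 0.2350   0.3075   0.6100]
(I − A)⁻¹ = adj(I−A) / det(I−A) ≈
  [   2.2138     1.4074     1.4911]
  [   0.4717     1.4682     0.7988]
  [   0.7151     0.9357     1.8562]
x = (I − A)⁻¹ d = adj(I−A)·d / det(I−A), with det(I−A) = 0.328625:
  x_1 = (0.7275·750 + 0.4625·125 + 0.4900·875) / 0.328625 = 1032.1875 / 0.328625 ≈ 3140.928
  x_2 = (0.1550·750 + 0.4825·125 + 0.2625·875) / 0.328625 = 406.25 / 0.328625 ≈ 1236.211
  x_3 = (0.2350·750 + 0.3075·125 + 0.6100·875) / 0.328625 = 748.4375 / 0.328625 ≈ 2277.482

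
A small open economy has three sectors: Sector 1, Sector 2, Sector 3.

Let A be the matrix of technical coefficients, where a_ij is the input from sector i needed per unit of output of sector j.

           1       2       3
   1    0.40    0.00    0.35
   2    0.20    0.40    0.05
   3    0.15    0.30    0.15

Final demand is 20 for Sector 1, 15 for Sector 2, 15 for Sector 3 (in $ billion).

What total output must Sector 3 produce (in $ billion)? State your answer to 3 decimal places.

x_3 = 45.399

I − A =
  [   0.60     0.00    -0.35]
  [  -0.20     0.60    -0.05]
  [  -0.15    -0.30     0.85]
Cofactors of I−A, C_ij = (−1)^(i+j)·(minor ij) (rows/columns in the sector order above):
  C_11 = (0.60)(0.85) − (-0.05)(-0.30) = 0.4950
  C_12 = −[(-0.20)(0.85) − (-0.05)(-0.15)] = 0.1775
  C_13 = (-0.20)(-0.30) − (0.60)(-0.15) = 0.1500
  C_21 = −[(0.00)(0.85) − (-0.35)(-0.30)] = 0.1050
  C_22 = (0.60)(0.85) − (-0.35)(-0.15) = 0.4575
  C_23 = −[(0.60)(-0.30) − (0.00)(-0.15)] = 0.1800
  C_31 = (0.00)(-0.05) − (-0.35)(0.60) = 0.2100
  C_32 = −[(0.60)(-0.05) − (-0.35)(-0.20)] = 0.1000
  C_33 = (0.60)(0.60) − (0.00)(-0.20) = 0.3600
det(I−A) = Σ_j (I−A)_1j·C_1j = (0.60)(0.4950) + (0.00)(0.1775) + (-0.35)(0.1500) = 0.2445
adj(I−A) = Cᵀ =
  [ 0.4950   0.1050   0.2100]
  [ 0.1775   0.4575   0.1000]
  [ 0.1500   0.1800   0.3600]
(I − A)⁻¹ = adj(I−A) / det(I−A) ≈
  [   2.0245     0.4294     0.8589]
  [   0.7260     1.8712     0.4090]
  [   0.6135     0.7362     1.4724]
x = (I − A)⁻¹ d = adj(I−A)·d / det(I−A), with det(I−A) = 0.2445:
  x_1 = (0.4950·20 + 0.1050·15 + 0.2100·15) / 0.2445 = 14.625 / 0.2445 ≈ 59.816
  x_2 = (0.1775·20 + 0.4575·15 + 0.1000·15) / 0.2445 = 11.9125 / 0.2445 ≈ 48.722
  x_3 = (0.1500·20 + 0.1800·15 + 0.3600·15) / 0.2445 = 11.10 / 0.2445 ≈ 45.399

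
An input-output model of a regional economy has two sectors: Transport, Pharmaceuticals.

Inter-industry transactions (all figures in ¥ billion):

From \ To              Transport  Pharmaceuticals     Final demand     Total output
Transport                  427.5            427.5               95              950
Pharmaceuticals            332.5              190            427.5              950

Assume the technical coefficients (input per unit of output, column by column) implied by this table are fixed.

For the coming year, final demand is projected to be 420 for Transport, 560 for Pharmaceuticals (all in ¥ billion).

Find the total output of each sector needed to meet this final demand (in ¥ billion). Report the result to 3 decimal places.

Technical coefficients a_ij = z_ij / X_j:
  a_11 = 427.5/950 = 0.45, a_21 = 332.5/950 = 0.35
  a_12 = 427.5/950 = 0.45, a_22 = 190/950 = 0.20
I − A =
  [   0.55    -0.45]
  [  -0.35     0.80]
det(I−A) = (0.55)(0.80) − (-0.45)(-0.35) = 0.2825
adj(I−A) = [[0.80, 0.45], [0.35, 0.55]]
(I − A)⁻¹ = adj(I−A) / det(I−A) ≈
  [   2.8319     1.5929]
  [   1.2389     1.9469]
x = (I − A)⁻¹ d = adj(I−A)·d / det(I−A), with det(I−A) = 0.2825:
  x_1 = (0.80·420 + 0.45·560) / 0.2825 = 588.00 / 0.2825 ≈ 2081.416
  x_2 = (0.35·420 + 0.55·560) / 0.2825 = 455.00 / 0.2825 ≈ 1610.619

x_1 = 2081.416, x_2 = 1610.619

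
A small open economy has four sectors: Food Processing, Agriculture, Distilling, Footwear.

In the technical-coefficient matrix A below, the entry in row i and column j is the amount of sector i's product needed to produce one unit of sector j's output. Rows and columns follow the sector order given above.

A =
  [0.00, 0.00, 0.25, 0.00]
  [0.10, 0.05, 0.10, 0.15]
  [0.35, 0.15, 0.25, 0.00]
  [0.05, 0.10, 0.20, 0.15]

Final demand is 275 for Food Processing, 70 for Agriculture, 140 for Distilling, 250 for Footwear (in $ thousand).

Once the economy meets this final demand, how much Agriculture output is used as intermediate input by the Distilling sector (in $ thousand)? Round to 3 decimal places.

I − A =
  [   1.00     0.00    -0.25     0.00]
  [  -0.10     0.95    -0.10    -0.15]
  [  -0.35    -0.15     0.75     0.00]
  [  -0.05    -0.10    -0.20     0.85]
Compute the cofactors C_ij = (−1)^(i+j)·(3×3 minor ij) of I−A; the adjugate is their transpose:
adj(I−A) = Cᵀ =
  [ 0.577125   0.031875   0.198125   0.005625]
  [ 0.109625   0.563125   0.138125   0.099375]
  [ 0.291250   0.127500   0.792500   0.022500]
  [ 0.115375   0.098125   0.214375   0.610625]
det(I−A) = Σ_j (I−A)_1j·C_1j = (1.00)(0.577125) + (0.00)(0.109625) + (-0.25)(0.291250) + (0.00)(0.115375) = 0.5043125
(I − A)⁻¹ = adj(I−A) / det(I−A) ≈
  [   1.1444     0.0632     0.3929     0.0112]
  [   0.2174     1.1166     0.2739     0.1971]
  [   0.5775     0.2528     1.5714     0.0446]
  [   0.2288     0.1946     0.4251     1.2108]
First solve x = (I − A)⁻¹ d = adj(I−A)·d / det(I−A); in particular x_3 = (0.291250·275 + 0.127500·70 + 0.792500·140 + 0.022500·250) / 0.5043125 = 205.59375 / 0.5043125 ≈ 407.67133.
Intermediate flow from 2 to 3: z_23 = a_23 · x_3 = 0.10 × 205.59375 / 0.5043125 = 20.559375 / 0.5043125 ≈ 40.767.

z_23 = 40.767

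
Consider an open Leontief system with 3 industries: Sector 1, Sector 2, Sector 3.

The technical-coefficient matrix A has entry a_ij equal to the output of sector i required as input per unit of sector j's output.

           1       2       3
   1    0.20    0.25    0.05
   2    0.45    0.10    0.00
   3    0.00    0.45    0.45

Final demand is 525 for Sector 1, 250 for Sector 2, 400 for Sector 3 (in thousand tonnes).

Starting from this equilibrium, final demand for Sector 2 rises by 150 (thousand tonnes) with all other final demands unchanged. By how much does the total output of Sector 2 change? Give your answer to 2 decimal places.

Δx_2 = 203.70

I − A =
  [   0.80    -0.25    -0.05]
  [  -0.45     0.90     0.00]
  [   0.00    -0.45     0.55]
Cofactors of I−A, C_ij = (−1)^(i+j)·(minor ij) (rows/columns in the sector order above):
  C_11 = (0.90)(0.55) − (0.00)(-0.45) = 0.4950
  C_12 = −[(-0.45)(0.55) − (0.00)(0.00)] = 0.2475
  C_13 = (-0.45)(-0.45) − (0.90)(0.00) = 0.2025
  C_21 = −[(-0.25)(0.55) − (-0.05)(-0.45)] = 0.1600
  C_22 = (0.80)(0.55) − (-0.05)(0.00) = 0.4400
  C_23 = −[(0.80)(-0.45) − (-0.25)(0.00)] = 0.3600
  C_31 = (-0.25)(0.00) − (-0.05)(0.90) = 0.0450
  C_32 = −[(0.80)(0.00) − (-0.05)(-0.45)] = 0.0225
  C_33 = (0.80)(0.90) − (-0.25)(-0.45) = 0.6075
det(I−A) = Σ_j (I−A)_1j·C_1j = (0.80)(0.4950) + (-0.25)(0.2475) + (-0.05)(0.2025) = 0.3240
adj(I−A) = Cᵀ =
  [ 0.4950   0.1600   0.0450]
  [ 0.2475   0.4400   0.0225]
  [ 0.2025   0.3600   0.6075]
(I − A)⁻¹ = adj(I−A) / det(I−A) ≈
  [   1.5278     0.4938     0.1389]
  [   0.7639     1.3580     0.0694]
  [   0.6250     1.1111     1.8750]
Δx = (I − A)⁻¹ Δd with Δd having +150 in the Sector 2 component and 0 elsewhere.
So Δx_2 = L_22 · (+150), where L_22 = adj(I−A)_22 / det(I−A) = 0.4400 / 0.3240.
Δx_2 = 0.4400 × (+150) / 0.3240 = 66.00 / 0.3240 ≈ 203.70.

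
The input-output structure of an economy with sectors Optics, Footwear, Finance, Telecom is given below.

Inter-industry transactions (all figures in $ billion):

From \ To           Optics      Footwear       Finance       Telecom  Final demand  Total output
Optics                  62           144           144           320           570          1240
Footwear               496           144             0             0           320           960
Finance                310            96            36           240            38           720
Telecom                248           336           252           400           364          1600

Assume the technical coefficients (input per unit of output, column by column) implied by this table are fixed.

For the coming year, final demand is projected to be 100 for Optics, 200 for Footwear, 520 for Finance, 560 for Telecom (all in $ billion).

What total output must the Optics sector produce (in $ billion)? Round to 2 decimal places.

Technical coefficients a_ij = z_ij / X_j:
  a_11 = 62/1240 = 0.05, a_21 = 496/1240 = 0.40, a_31 = 310/1240 = 0.25, a_41 = 248/1240 = 0.20
  a_12 = 144/960 = 0.15, a_22 = 144/960 = 0.15, a_32 = 96/960 = 0.10, a_42 = 336/960 = 0.35
  a_13 = 144/720 = 0.20, a_23 = 0/720 = 0.00, a_33 = 36/720 = 0.05, a_43 = 252/720 = 0.35
  a_14 = 320/1600 = 0.20, a_24 = 0/1600 = 0.00, a_34 = 240/1600 = 0.15, a_44 = 400/1600 = 0.25
I − A =
  [   0.95    -0.15    -0.20    -0.20]
  [  -0.40     0.85     0.00     0.00]
  [  -0.25    -0.10     0.95    -0.15]
  [  -0.20    -0.35    -0.35     0.75]
Compute the cofactors C_ij = (−1)^(i+j)·(3×3 minor ij) of I−A; the adjugate is their transpose:
adj(I−A) = Cᵀ =
  [ 0.561000   0.198000   0.187000   0.187000]
  [ 0.264000   0.528000   0.088000   0.088000]
  [ 0.235875   0.167250   0.498625   0.162625]
  [ 0.382875   0.377250   0.323625   0.659625]
det(I−A) = Σ_j (I−A)_1j·C_1j = (0.95)(0.561000) + (-0.15)(0.264000) + (-0.20)(0.235875) + (-0.20)(0.382875) = 0.3696
(I − A)⁻¹ = adj(I−A) / det(I−A) ≈
  [   1.5179     0.5357     0.5060     0.5060]
  [   0.7143     1.4286     0.2381     0.2381]
  [   0.6382     0.4525     1.3491     0.4400]
  [   1.0359     1.0207     0.8756     1.7847]
x = (I − A)⁻¹ d = adj(I−A)·d / det(I−A), with det(I−A) = 0.3696:
  x_1 = (0.561000·100 + 0.198000·200 + 0.187000·520 + 0.187000·560) / 0.3696 = 297.66 / 0.3696 ≈ 805.36
  x_2 = (0.264000·100 + 0.528000·200 + 0.088000·520 + 0.088000·560) / 0.3696 = 227.04 / 0.3696 ≈ 614.29
  x_3 = (0.235875·100 + 0.167250·200 + 0.498625·520 + 0.162625·560) / 0.3696 = 407.3925 / 0.3696 ≈ 1102.25
  x_4 = (0.382875·100 + 0.377250·200 + 0.323625·520 + 0.659625·560) / 0.3696 = 651.4125 / 0.3696 ≈ 1762.48

x_1 = 805.36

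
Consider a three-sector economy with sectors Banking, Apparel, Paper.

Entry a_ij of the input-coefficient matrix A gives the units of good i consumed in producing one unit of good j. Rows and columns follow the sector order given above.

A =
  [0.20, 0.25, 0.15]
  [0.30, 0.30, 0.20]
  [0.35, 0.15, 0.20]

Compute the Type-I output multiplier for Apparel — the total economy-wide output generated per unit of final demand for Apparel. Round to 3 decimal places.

m_A = 3.358

I − A =
  [   0.80    -0.25    -0.15]
  [  -0.30     0.70    -0.20]
  [  -0.35    -0.15     0.80]
Cofactors of I−A, C_ij = (−1)^(i+j)·(minor ij) (rows/columns in the sector order above):
  C_11 = (0.70)(0.80) − (-0.20)(-0.15) = 0.5300
  C_12 = −[(-0.30)(0.80) − (-0.20)(-0.35)] = 0.3100
  C_13 = (-0.30)(-0.15) − (0.70)(-0.35) = 0.2900
  C_21 = −[(-0.25)(0.80) − (-0.15)(-0.15)] = 0.2225
  C_22 = (0.80)(0.80) − (-0.15)(-0.35) = 0.5875
  C_23 = −[(0.80)(-0.15) − (-0.25)(-0.35)] = 0.2075
  C_31 = (-0.25)(-0.20) − (-0.15)(0.70) = 0.1550
  C_32 = −[(0.80)(-0.20) − (-0.15)(-0.30)] = 0.2050
  C_33 = (0.80)(0.70) − (-0.25)(-0.30) = 0.4850
det(I−A) = Σ_j (I−A)_1j·C_1j = (0.80)(0.5300) + (-0.25)(0.3100) + (-0.15)(0.2900) = 0.3030
adj(I−A) = Cᵀ =
  [ 0.5300   0.2225   0.1550]
  [ 0.3100   0.5875   0.2050]
  [ 0.2900   0.2075   0.4850]
(I − A)⁻¹ = adj(I−A) / det(I−A) ≈
  [   1.7492     0.7343     0.5116]
  [   1.0231     1.9389     0.6766]
  [   0.9571     0.6848     1.6007]
The output multiplier for sector j is the column-j sum of the Leontief inverse (I − A)⁻¹ = adj(I−A) / det(I−A).
Column A of adj(I−A): (0.2225, 0.5875, 0.2075); det(I−A) = 0.3030.
m_A = (0.2225 + 0.5875 + 0.2075) / 0.3030 = 1.0175 / 0.3030 ≈ 3.358.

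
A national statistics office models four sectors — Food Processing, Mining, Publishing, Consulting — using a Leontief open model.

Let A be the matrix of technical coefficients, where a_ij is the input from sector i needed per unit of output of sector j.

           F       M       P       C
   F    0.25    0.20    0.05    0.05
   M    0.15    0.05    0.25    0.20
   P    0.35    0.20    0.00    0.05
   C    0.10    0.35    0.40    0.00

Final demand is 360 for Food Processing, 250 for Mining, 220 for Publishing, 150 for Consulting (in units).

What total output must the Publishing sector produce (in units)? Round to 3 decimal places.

x_P = 668.443

I − A =
  [   0.75    -0.20    -0.05    -0.05]
  [  -0.15     0.95    -0.25    -0.20]
  [  -0.35    -0.20     1.00    -0.05]
  [  -0.10    -0.35    -0.40     1.00]
Compute the cofactors C_ij = (−1)^(i+j)·(3×3 minor ij) of I−A; the adjugate is their transpose:
adj(I−A) = Cᵀ =
  [ 0.790625   0.228375   0.133375   0.091875]
  [ 0.283750   0.705250   0.257750   0.168125]
  [ 0.349375   0.239250   0.618625   0.096250]
  [ 0.318125   0.365375   0.351000   0.609375]
det(I−A) = Σ_j (I−A)_1j·C_1j = (0.75)(0.790625) + (-0.20)(0.283750) + (-0.05)(0.349375) + (-0.05)(0.318125) = 0.50284375
(I − A)⁻¹ = adj(I−A) / det(I−A) ≈
  [   1.5723     0.4542     0.2652     0.1827]
  [   0.5643     1.4025     0.5126     0.3343]
  [   0.6948     0.4758     1.2303     0.1914]
  [   0.6327     0.7266     0.6980     1.2119]
x = (I − A)⁻¹ d = adj(I−A)·d / det(I−A), with det(I−A) = 0.50284375:
  x_F = (0.790625·360 + 0.228375·250 + 0.133375·220 + 0.091875·150) / 0.50284375 = 384.8425 / 0.50284375 ≈ 765.332
  x_M = (0.283750·360 + 0.705250·250 + 0.257750·220 + 0.168125·150) / 0.50284375 = 360.38625 / 0.50284375 ≈ 716.696
  x_P = (0.349375·360 + 0.239250·250 + 0.618625·220 + 0.096250·150) / 0.50284375 = 336.1225 / 0.50284375 ≈ 668.443
  x_C = (0.318125·360 + 0.365375·250 + 0.351000·220 + 0.609375·150) / 0.50284375 = 374.495 / 0.50284375 ≈ 744.754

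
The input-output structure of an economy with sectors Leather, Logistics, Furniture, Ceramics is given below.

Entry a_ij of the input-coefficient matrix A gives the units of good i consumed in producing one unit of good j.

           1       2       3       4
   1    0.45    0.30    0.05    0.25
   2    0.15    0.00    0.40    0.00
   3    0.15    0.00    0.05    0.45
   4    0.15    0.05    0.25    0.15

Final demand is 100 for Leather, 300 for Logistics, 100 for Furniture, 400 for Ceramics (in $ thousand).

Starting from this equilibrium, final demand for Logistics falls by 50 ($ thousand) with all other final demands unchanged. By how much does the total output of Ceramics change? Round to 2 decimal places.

I − A =
  [   0.55    -0.30    -0.05    -0.25]
  [  -0.15     1.00    -0.40     0.00]
  [  -0.15     0.00     0.95    -0.45]
  [  -0.15    -0.05    -0.25     0.85]
Compute the cofactors C_ij = (−1)^(i+j)·(3×3 minor ij) of I−A; the adjugate is their transpose:
adj(I−A) = Cᵀ =
  [ 0.686000   0.221500   0.212000   0.314000]
  [ 0.182250   0.327500   0.187750   0.153000]
  [ 0.198375   0.072750   0.389875   0.264750]
  [ 0.190125   0.079750   0.163125   0.454250]
det(I−A) = Σ_j (I−A)_1j·C_1j = (0.55)(0.686000) + (-0.30)(0.182250) + (-0.05)(0.198375) + (-0.25)(0.190125) = 0.265175
(I − A)⁻¹ = adj(I−A) / det(I−A) ≈
  [   2.5870     0.8353     0.7995     1.1841]
  [   0.6873     1.2350     0.7080     0.5770]
  [   0.7481     0.2743     1.4703     0.9984]
  [   0.7170     0.3007     0.6152     1.7130]
Δx = (I − A)⁻¹ Δd with Δd having -50 in the Logistics component and 0 elsewhere.
So Δx_4 = L_42 · (-50), where L_42 = adj(I−A)_42 / det(I−A) = 0.079750 / 0.265175.
Δx_4 = 0.079750 × (-50) / 0.265175 = -3.9875 / 0.265175 ≈ -15.04.

Δx_4 = -15.04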